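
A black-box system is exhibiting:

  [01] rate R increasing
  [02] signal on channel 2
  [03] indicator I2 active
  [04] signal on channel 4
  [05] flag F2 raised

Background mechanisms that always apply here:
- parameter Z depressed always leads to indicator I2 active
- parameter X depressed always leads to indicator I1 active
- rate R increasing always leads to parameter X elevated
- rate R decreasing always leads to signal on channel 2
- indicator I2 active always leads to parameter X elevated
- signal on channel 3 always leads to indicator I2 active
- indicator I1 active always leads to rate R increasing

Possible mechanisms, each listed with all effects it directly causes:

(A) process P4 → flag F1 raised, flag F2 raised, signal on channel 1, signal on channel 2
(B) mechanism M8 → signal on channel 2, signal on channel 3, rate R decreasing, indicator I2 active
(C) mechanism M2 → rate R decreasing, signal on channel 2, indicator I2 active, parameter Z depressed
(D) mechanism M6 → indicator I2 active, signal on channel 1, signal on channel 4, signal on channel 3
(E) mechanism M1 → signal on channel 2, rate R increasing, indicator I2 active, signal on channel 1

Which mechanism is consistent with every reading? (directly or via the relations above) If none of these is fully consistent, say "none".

Per-candidate check:
(A) process P4 — rate R increasing miss; signal on channel 2 match; indicator I2 active miss; signal on channel 4 miss; flag F2 raised match
(B) mechanism M8 — rate R increasing miss; signal on channel 2 match; indicator I2 active match; signal on channel 4 miss; flag F2 raised miss
(C) mechanism M2 — rate R increasing miss; signal on channel 2 match; indicator I2 active match; signal on channel 4 miss; flag F2 raised miss
(D) mechanism M6 — does not account for rate R increasing, signal on channel 2, flag F2 raised
(E) mechanism M1 — does not account for signal on channel 4, flag F2 raised
No candidate is consistent with all observations.

none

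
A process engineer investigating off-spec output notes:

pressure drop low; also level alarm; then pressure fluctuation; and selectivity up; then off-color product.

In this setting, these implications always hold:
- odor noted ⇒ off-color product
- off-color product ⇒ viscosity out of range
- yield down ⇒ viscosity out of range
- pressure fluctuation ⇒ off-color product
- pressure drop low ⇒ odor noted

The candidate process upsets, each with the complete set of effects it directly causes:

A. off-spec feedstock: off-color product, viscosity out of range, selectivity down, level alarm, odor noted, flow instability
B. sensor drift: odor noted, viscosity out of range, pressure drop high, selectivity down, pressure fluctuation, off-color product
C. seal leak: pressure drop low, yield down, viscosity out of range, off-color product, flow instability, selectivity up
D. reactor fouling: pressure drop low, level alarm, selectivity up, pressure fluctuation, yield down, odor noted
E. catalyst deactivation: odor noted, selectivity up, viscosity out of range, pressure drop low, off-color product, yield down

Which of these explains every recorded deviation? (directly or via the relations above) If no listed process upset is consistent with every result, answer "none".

Per-candidate check:
(A) off-spec feedstock — pressure drop low ✗; level alarm ✓; pressure fluctuation ✗; selectivity up ✗; off-color product ✓
(B) sensor drift — pressure drop low ✗; level alarm ✗; pressure fluctuation ✓; selectivity up ✗; off-color product ✓
(C) seal leak — pressure drop low ✓; level alarm ✗; pressure fluctuation ✗; selectivity up ✓; off-color product ✓
(D) reactor fouling — pressure drop low ✓; level alarm ✓; pressure fluctuation ✓; selectivity up ✓; off-color product ✓ (through odor noted → off-color product)
(E) catalyst deactivation — pressure drop low ✓; level alarm ✗; pressure fluctuation ✗; selectivity up ✓; off-color product ✓
Only (D) is consistent with every observation.

D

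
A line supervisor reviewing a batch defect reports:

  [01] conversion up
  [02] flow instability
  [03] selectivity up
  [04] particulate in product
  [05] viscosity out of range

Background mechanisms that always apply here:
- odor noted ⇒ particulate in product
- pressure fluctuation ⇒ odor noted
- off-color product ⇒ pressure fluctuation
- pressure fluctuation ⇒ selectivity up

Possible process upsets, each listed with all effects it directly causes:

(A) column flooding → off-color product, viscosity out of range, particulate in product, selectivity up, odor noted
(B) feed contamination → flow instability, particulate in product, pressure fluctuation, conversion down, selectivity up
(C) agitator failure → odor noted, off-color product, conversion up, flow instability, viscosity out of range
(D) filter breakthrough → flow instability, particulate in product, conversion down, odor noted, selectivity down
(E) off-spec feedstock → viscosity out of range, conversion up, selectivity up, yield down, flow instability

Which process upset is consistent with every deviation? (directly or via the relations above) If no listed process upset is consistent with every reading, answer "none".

C

Checking each candidate against the observations:
(A) column flooding — does not account for conversion up, flow instability
(B) feed contamination — fails on conversion up, viscosity out of range (predicts conversion down, not conversion up)
(C) agitator failure — accounts for every observation (selectivity up through off-color product → pressure fluctuation → selectivity up)
(D) filter breakthrough — conversion up NO; flow instability yes; selectivity up NO; particulate in product yes; viscosity out of range NO
(E) off-spec feedstock — does not account for particulate in product
(C) alone accounts for all the evidence.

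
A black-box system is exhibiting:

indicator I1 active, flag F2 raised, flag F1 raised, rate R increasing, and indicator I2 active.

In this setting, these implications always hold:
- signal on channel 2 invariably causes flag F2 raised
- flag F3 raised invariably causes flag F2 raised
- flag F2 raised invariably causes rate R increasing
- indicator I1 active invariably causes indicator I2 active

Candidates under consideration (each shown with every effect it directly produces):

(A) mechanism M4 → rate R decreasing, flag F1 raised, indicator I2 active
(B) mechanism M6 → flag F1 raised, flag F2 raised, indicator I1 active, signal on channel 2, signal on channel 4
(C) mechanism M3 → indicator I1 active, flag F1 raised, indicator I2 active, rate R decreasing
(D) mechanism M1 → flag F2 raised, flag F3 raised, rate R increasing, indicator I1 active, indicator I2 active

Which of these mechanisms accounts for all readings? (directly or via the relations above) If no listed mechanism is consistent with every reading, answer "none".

B

Checking each candidate against the observations:
(A) mechanism M4 — indicator I1 active ✗; flag F2 raised ✗; flag F1 raised ✓; rate R increasing ✗; indicator I2 active ✓
(B) mechanism M6 — indicator I1 active ✓; flag F2 raised ✓; flag F1 raised ✓; rate R increasing ✓ (via flag F2 raised → rate R increasing); indicator I2 active ✓ (via indicator I1 active → indicator I2 active)
(C) mechanism M3 — fails on flag F2 raised, rate R increasing (predicts rate R decreasing, not rate R increasing)
(D) mechanism M1 — indicator I1 active ✓; flag F2 raised ✓; flag F1 raised ✗; rate R increasing ✓; indicator I2 active ✓
Only (B) is consistent with every observation.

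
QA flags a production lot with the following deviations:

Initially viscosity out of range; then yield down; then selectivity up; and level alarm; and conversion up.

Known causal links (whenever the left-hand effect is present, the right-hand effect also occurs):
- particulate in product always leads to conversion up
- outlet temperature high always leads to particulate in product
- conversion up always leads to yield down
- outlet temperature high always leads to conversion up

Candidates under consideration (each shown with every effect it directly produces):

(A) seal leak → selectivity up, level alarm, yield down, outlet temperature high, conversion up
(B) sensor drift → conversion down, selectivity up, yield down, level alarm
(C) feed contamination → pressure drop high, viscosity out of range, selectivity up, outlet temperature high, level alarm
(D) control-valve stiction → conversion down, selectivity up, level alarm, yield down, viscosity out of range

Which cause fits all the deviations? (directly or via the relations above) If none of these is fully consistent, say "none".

C

Testing each hypothesis:
(A) seal leak — does not account for viscosity out of range
(B) sensor drift — fails on viscosity out of range, conversion up (predicts conversion down, not conversion up)
(C) feed contamination — viscosity out of range yes; yield down yes (via outlet temperature high → conversion up → yield down); selectivity up yes; level alarm yes; conversion up yes (via outlet temperature high → conversion up)
(D) control-valve stiction — viscosity out of range yes; yield down yes; selectivity up yes; level alarm yes; conversion up NO
(C) alone accounts for all the evidence.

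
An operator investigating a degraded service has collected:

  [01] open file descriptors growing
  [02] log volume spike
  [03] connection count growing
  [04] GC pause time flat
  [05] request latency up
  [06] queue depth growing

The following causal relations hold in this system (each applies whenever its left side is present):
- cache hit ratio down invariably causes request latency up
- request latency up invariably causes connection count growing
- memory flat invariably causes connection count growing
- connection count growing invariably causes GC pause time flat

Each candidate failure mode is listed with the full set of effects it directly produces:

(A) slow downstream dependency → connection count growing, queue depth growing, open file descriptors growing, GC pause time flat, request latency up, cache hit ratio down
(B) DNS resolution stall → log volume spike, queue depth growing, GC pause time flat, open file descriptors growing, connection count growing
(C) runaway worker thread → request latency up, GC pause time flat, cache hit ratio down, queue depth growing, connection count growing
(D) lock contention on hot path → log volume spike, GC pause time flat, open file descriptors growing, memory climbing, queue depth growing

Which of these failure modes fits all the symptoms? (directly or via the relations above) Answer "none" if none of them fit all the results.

For each candidate, compare predicted effects to what was observed:
(A) slow downstream dependency — does not account for log volume spike
(B) DNS resolution stall — open file descriptors growing yes; log volume spike yes; connection count growing yes; GC pause time flat yes; request latency up NO; queue depth growing yes
(C) runaway worker thread — open file descriptors growing NO; log volume spike NO; connection count growing yes; GC pause time flat yes; request latency up yes; queue depth growing yes
(D) lock contention on hot path — open file descriptors growing yes; log volume spike yes; connection count growing NO; GC pause time flat yes; request latency up NO; queue depth growing yes
No candidate is consistent with all observations.

none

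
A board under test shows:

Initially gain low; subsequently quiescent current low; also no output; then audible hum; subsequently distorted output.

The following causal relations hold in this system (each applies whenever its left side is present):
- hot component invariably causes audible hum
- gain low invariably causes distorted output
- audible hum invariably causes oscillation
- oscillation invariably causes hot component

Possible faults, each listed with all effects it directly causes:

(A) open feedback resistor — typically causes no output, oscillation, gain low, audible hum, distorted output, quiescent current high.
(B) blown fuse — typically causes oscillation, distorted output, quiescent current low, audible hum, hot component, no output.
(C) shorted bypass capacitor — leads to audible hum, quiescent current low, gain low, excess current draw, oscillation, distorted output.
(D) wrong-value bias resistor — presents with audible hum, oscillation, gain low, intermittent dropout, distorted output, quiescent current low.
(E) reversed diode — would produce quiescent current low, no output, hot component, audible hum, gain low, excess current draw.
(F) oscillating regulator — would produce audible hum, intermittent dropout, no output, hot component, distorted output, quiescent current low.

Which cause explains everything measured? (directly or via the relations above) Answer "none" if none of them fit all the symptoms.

Per-candidate check:
(A) open feedback resistor — fails on quiescent current low (predicts quiescent current high, not quiescent current low)
(B) blown fuse — does not account for gain low
(C) shorted bypass capacitor — gain low +; quiescent current low +; no output -; audible hum +; distorted output +
(D) wrong-value bias resistor — does not account for no output
(E) reversed diode — accounts for every observation (distorted output through gain low → distorted output)
(F) oscillating regulator — gain low -; quiescent current low +; no output +; audible hum +; distorted output +
Only (E) is consistent with every observation.

E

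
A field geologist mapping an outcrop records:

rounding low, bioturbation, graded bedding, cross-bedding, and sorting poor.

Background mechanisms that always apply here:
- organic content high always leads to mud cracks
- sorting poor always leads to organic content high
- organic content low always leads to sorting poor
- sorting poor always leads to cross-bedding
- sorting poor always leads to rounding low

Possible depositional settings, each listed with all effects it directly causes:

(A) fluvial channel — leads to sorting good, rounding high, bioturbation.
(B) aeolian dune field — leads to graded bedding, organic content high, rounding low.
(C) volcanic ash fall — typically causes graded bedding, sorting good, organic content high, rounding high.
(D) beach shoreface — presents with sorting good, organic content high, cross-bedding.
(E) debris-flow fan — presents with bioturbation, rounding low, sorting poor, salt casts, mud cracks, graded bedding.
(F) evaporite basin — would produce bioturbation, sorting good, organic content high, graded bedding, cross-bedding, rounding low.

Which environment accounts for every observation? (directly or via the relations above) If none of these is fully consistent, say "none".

E

Testing each hypothesis:
(A) fluvial channel — fails on rounding low, graded bedding, cross-bedding, sorting poor (predicts rounding high, not rounding low; predicts sorting good, not sorting poor)
(B) aeolian dune field — rounding low match; bioturbation miss; graded bedding match; cross-bedding miss; sorting poor miss
(C) volcanic ash fall — rounding low miss; bioturbation miss; graded bedding match; cross-bedding miss; sorting poor miss
(D) beach shoreface — fails on rounding low, bioturbation, graded bedding, sorting poor (predicts sorting good, not sorting poor)
(E) debris-flow fan — rounding low match; bioturbation match; graded bedding match; cross-bedding match (by sorting poor → cross-bedding); sorting poor match
(F) evaporite basin — rounding low match; bioturbation match; graded bedding match; cross-bedding match; sorting poor miss
Only (E) is consistent with every observation.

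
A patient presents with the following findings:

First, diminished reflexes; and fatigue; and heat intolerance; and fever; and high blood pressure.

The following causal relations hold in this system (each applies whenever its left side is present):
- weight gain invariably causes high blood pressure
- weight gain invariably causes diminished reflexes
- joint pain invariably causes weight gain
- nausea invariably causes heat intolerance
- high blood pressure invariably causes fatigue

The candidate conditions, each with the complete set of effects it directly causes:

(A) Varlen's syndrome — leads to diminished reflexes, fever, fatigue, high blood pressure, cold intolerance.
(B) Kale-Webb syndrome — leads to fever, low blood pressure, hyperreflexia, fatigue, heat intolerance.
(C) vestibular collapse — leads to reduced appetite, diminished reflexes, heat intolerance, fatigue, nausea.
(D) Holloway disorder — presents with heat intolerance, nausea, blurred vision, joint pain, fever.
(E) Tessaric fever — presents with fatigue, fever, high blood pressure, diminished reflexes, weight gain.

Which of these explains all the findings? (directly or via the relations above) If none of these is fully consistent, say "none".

D

For each candidate, compare predicted effects to what was observed:
(A) Varlen's syndrome — diminished reflexes ✓; fatigue ✓; heat intolerance ✗; fever ✓; high blood pressure ✓
(B) Kale-Webb syndrome — diminished reflexes ✗; fatigue ✓; heat intolerance ✓; fever ✓; high blood pressure ✗
(C) vestibular collapse — does not account for fever, high blood pressure
(D) Holloway disorder — diminished reflexes ✓ (by joint pain → weight gain → diminished reflexes); fatigue ✓ (by joint pain → weight gain → high blood pressure → fatigue); heat intolerance ✓; fever ✓; high blood pressure ✓ (by joint pain → weight gain → high blood pressure)
(E) Tessaric fever — diminished reflexes ✓; fatigue ✓; heat intolerance ✗; fever ✓; high blood pressure ✓
(D) is the only candidate with no mismatches.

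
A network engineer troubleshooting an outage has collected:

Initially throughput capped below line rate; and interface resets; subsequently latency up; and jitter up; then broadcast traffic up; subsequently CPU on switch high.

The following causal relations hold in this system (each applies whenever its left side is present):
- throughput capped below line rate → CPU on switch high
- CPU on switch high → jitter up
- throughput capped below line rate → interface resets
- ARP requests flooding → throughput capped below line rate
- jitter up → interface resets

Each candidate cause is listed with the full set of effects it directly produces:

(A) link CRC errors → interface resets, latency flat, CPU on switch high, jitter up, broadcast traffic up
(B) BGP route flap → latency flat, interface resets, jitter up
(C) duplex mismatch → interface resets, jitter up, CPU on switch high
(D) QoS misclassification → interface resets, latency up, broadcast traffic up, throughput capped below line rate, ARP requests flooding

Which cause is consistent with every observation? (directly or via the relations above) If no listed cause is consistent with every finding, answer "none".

For each candidate, compare predicted effects to what was observed:
(A) link CRC errors — throughput capped below line rate -; interface resets +; latency up -; jitter up +; broadcast traffic up +; CPU on switch high +
(B) BGP route flap — fails on throughput capped below line rate, latency up, broadcast traffic up, CPU on switch high (predicts latency flat, not latency up)
(C) duplex mismatch — throughput capped below line rate -; interface resets +; latency up -; jitter up +; broadcast traffic up -; CPU on switch high +
(D) QoS misclassification — throughput capped below line rate +; interface resets +; latency up +; jitter up + (by throughput capped below line rate → CPU on switch high → jitter up); broadcast traffic up +; CPU on switch high + (by throughput capped below line rate → CPU on switch high)
(D) alone accounts for all the evidence.

D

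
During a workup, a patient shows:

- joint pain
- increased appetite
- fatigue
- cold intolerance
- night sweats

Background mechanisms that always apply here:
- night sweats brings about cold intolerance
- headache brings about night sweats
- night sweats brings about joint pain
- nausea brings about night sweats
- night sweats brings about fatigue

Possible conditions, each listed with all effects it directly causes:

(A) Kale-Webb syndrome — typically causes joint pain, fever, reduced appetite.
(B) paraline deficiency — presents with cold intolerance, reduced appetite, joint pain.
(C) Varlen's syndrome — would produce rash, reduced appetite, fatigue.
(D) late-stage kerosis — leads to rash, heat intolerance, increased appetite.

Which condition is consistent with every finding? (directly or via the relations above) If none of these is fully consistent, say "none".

Checking each candidate against the observations:
(A) Kale-Webb syndrome — joint pain ✓; increased appetite ✗; fatigue ✗; cold intolerance ✗; night sweats ✗
(B) paraline deficiency — fails on increased appetite, fatigue, night sweats (predicts reduced appetite, not increased appetite)
(C) Varlen's syndrome — joint pain ✗; increased appetite ✗; fatigue ✓; cold intolerance ✗; night sweats ✗
(D) late-stage kerosis — joint pain ✗; increased appetite ✓; fatigue ✗; cold intolerance ✗; night sweats ✗
Every candidate fails on at least one observation.

none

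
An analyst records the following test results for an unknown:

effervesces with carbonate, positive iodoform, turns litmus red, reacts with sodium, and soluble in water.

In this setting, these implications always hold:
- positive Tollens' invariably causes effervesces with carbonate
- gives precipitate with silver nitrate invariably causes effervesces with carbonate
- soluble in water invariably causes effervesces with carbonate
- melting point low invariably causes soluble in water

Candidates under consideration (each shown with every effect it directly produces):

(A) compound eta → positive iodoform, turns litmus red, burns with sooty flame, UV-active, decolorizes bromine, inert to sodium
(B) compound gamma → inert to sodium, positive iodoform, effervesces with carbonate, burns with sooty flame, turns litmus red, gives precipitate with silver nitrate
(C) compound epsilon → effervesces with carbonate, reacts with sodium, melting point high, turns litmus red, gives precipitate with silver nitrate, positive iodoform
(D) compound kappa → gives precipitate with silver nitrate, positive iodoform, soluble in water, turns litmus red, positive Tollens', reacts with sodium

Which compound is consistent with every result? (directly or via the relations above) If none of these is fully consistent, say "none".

Per-candidate check:
(A) compound eta — effervesces with carbonate -; positive iodoform +; turns litmus red +; reacts with sodium -; soluble in water -
(B) compound gamma — effervesces with carbonate +; positive iodoform +; turns litmus red +; reacts with sodium -; soluble in water -
(C) compound epsilon — effervesces with carbonate +; positive iodoform +; turns litmus red +; reacts with sodium +; soluble in water -
(D) compound kappa — effervesces with carbonate + (via positive Tollens' → effervesces with carbonate); positive iodoform +; turns litmus red +; reacts with sodium +; soluble in water +
(D) alone accounts for all the evidence.

D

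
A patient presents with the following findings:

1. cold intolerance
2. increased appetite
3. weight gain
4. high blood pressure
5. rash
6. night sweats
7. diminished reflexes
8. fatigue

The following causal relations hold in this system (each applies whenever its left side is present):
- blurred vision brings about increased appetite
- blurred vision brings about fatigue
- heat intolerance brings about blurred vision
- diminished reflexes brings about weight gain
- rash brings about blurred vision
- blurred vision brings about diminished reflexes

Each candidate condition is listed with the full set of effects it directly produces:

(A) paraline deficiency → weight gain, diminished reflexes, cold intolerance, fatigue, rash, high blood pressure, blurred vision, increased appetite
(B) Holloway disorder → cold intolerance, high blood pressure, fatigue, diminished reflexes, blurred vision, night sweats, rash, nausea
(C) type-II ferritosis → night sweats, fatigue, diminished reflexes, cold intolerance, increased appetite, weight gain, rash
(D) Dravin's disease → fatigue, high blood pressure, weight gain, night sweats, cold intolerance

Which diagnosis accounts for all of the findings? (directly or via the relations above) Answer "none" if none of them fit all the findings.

Testing each hypothesis:
(A) paraline deficiency — cold intolerance ✓; increased appetite ✓; weight gain ✓; high blood pressure ✓; rash ✓; night sweats ✗; diminished reflexes ✓; fatigue ✓
(B) Holloway disorder — accounts for every observation (increased appetite through blurred vision → increased appetite)
(C) type-II ferritosis — does not account for high blood pressure
(D) Dravin's disease — cold intolerance ✓; increased appetite ✗; weight gain ✓; high blood pressure ✓; rash ✗; night sweats ✓; diminished reflexes ✗; fatigue ✓
(B) alone accounts for all the evidence.

B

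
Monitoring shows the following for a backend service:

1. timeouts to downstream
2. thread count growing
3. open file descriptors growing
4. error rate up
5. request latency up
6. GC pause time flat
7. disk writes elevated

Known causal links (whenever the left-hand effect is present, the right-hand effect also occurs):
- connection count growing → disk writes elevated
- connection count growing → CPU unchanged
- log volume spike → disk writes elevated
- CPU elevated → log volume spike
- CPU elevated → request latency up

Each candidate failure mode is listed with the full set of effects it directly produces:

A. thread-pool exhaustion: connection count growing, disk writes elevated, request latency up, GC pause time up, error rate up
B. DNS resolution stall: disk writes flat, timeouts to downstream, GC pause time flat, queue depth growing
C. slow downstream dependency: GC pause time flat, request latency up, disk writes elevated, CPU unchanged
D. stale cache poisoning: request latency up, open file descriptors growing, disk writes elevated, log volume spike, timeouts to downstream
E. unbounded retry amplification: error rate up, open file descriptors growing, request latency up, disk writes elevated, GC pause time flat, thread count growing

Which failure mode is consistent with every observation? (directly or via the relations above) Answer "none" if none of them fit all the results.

none

Checking each candidate against the observations:
(A) thread-pool exhaustion — fails on timeouts to downstream, thread count growing, open file descriptors growing, GC pause time flat (predicts GC pause time up, not GC pause time flat)
(B) DNS resolution stall — timeouts to downstream match; thread count growing miss; open file descriptors growing miss; error rate up miss; request latency up miss; GC pause time flat match; disk writes elevated miss
(C) slow downstream dependency — does not account for timeouts to downstream, thread count growing, open file descriptors growing, error rate up
(D) stale cache poisoning — timeouts to downstream match; thread count growing miss; open file descriptors growing match; error rate up miss; request latency up match; GC pause time flat miss; disk writes elevated match
(E) unbounded retry amplification — timeouts to downstream miss; thread count growing match; open file descriptors growing match; error rate up match; request latency up match; GC pause time flat match; disk writes elevated match
Every candidate fails on at least one observation.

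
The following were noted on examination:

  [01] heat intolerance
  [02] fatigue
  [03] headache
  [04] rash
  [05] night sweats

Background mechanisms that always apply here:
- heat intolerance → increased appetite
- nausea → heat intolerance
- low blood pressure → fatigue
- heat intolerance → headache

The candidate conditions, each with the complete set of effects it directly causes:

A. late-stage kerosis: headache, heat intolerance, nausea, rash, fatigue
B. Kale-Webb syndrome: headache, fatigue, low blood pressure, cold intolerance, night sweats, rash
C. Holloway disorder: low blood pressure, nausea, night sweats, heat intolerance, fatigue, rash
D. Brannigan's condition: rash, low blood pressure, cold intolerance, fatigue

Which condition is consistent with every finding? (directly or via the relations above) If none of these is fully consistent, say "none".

C

Checking each candidate against the observations:
(A) late-stage kerosis — does not account for night sweats
(B) Kale-Webb syndrome — heat intolerance ✗; fatigue ✓; headache ✓; rash ✓; night sweats ✓
(C) Holloway disorder — heat intolerance ✓; fatigue ✓; headache ✓ (by heat intolerance → headache); rash ✓; night sweats ✓
(D) Brannigan's condition — fails on heat intolerance, headache, night sweats (predicts cold intolerance, not heat intolerance)
(C) is the only candidate with no mismatches.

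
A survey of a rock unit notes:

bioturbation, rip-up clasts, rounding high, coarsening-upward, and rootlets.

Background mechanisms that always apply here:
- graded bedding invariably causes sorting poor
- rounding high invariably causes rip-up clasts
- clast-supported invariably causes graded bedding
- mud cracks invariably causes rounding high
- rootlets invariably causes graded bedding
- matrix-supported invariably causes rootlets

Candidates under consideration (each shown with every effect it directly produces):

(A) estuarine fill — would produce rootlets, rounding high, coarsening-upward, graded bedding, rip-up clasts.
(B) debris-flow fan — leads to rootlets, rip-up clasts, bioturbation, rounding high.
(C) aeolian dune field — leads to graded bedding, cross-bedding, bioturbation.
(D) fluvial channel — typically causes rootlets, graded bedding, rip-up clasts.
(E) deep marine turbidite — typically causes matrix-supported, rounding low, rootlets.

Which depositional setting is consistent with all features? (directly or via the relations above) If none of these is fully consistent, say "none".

For each candidate, compare predicted effects to what was observed:
(A) estuarine fill — does not account for bioturbation
(B) debris-flow fan — bioturbation match; rip-up clasts match; rounding high match; coarsening-upward miss; rootlets match
(C) aeolian dune field — bioturbation match; rip-up clasts miss; rounding high miss; coarsening-upward miss; rootlets miss
(D) fluvial channel — bioturbation miss; rip-up clasts match; rounding high miss; coarsening-upward miss; rootlets match
(E) deep marine turbidite — bioturbation miss; rip-up clasts miss; rounding high miss; coarsening-upward miss; rootlets match
Every candidate fails on at least one observation.

none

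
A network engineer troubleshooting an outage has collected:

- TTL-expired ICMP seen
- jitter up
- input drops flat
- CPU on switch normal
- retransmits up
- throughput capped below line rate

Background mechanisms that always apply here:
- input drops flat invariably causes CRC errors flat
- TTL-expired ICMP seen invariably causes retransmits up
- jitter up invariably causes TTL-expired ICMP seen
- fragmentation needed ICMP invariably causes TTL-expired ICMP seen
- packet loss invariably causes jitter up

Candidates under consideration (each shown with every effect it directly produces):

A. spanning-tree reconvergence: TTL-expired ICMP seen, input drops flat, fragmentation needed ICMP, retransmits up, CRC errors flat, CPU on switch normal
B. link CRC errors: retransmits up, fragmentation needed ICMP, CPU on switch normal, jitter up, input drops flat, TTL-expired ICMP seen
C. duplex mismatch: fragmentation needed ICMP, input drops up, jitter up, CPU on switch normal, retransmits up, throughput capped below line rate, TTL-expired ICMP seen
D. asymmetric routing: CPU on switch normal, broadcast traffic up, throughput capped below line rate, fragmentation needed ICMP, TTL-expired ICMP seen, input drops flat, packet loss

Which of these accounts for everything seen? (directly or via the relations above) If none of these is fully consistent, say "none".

Per-candidate check:
(A) spanning-tree reconvergence — TTL-expired ICMP seen ✓; jitter up ✗; input drops flat ✓; CPU on switch normal ✓; retransmits up ✓; throughput capped below line rate ✗
(B) link CRC errors — does not account for throughput capped below line rate
(C) duplex mismatch — TTL-expired ICMP seen ✓; jitter up ✓; input drops flat ✗; CPU on switch normal ✓; retransmits up ✓; throughput capped below line rate ✓
(D) asymmetric routing — TTL-expired ICMP seen ✓; jitter up ✓ (via packet loss → jitter up); input drops flat ✓; CPU on switch normal ✓; retransmits up ✓ (via TTL-expired ICMP seen → retransmits up); throughput capped below line rate ✓
Only (D) is consistent with every observation.

D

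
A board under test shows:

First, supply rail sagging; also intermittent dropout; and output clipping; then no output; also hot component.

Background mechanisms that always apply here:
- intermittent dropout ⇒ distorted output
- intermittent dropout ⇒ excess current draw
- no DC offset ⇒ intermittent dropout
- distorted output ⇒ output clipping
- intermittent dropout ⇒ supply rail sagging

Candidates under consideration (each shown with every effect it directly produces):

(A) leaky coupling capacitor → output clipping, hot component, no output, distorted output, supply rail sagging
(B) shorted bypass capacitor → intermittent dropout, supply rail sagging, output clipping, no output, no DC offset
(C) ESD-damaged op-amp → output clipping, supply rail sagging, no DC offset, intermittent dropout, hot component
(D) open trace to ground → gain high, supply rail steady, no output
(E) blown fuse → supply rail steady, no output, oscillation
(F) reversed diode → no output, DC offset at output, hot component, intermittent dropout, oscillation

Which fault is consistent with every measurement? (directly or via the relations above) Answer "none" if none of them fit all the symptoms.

F

Per-candidate check:
(A) leaky coupling capacitor — supply rail sagging match; intermittent dropout miss; output clipping match; no output match; hot component match
(B) shorted bypass capacitor — supply rail sagging match; intermittent dropout match; output clipping match; no output match; hot component miss
(C) ESD-damaged op-amp — supply rail sagging match; intermittent dropout match; output clipping match; no output miss; hot component match
(D) open trace to ground — fails on supply rail sagging, intermittent dropout, output clipping, hot component (predicts supply rail steady, not supply rail sagging)
(E) blown fuse — supply rail sagging miss; intermittent dropout miss; output clipping miss; no output match; hot component miss
(F) reversed diode — accounts for every observation (supply rail sagging by intermittent dropout → supply rail sagging)
(F) is the only candidate with no mismatches.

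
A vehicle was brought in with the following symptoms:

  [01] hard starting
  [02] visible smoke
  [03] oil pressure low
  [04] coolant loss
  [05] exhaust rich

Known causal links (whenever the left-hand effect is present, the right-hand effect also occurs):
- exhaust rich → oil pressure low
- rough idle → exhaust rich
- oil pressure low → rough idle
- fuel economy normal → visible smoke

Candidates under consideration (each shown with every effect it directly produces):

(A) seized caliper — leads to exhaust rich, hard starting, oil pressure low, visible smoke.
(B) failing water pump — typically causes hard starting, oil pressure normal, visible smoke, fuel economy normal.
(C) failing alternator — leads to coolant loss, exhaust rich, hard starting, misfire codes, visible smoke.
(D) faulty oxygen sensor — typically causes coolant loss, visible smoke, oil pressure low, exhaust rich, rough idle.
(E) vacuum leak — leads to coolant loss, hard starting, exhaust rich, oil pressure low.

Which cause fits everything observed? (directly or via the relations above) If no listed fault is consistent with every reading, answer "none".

C

Testing each hypothesis:
(A) seized caliper — hard starting ✓; visible smoke ✓; oil pressure low ✓; coolant loss ✗; exhaust rich ✓
(B) failing water pump — hard starting ✓; visible smoke ✓; oil pressure low ✗; coolant loss ✗; exhaust rich ✗
(C) failing alternator — accounts for every observation (oil pressure low through exhaust rich → oil pressure low)
(D) faulty oxygen sensor — does not account for hard starting
(E) vacuum leak — hard starting ✓; visible smoke ✗; oil pressure low ✓; coolant loss ✓; exhaust rich ✓
(C) alone accounts for all the evidence.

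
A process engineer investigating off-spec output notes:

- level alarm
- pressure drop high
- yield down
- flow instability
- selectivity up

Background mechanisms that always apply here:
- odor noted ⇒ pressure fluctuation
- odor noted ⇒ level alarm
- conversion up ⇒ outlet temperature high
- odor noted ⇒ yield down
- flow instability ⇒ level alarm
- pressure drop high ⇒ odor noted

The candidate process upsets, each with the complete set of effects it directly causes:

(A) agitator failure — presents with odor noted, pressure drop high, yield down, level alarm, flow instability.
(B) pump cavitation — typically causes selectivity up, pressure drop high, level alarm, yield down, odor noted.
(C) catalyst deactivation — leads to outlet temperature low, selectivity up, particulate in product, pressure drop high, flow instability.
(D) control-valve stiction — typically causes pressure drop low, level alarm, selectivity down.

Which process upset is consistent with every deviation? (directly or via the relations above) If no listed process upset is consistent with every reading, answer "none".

C

For each candidate, compare predicted effects to what was observed:
(A) agitator failure — level alarm +; pressure drop high +; yield down +; flow instability +; selectivity up -
(B) pump cavitation — level alarm +; pressure drop high +; yield down +; flow instability -; selectivity up +
(C) catalyst deactivation — level alarm + (by flow instability → level alarm); pressure drop high +; yield down + (by pressure drop high → odor noted → yield down); flow instability +; selectivity up +
(D) control-valve stiction — fails on pressure drop high, yield down, flow instability, selectivity up (predicts pressure drop low, not pressure drop high; predicts selectivity down, not selectivity up)
Only (C) is consistent with every observation.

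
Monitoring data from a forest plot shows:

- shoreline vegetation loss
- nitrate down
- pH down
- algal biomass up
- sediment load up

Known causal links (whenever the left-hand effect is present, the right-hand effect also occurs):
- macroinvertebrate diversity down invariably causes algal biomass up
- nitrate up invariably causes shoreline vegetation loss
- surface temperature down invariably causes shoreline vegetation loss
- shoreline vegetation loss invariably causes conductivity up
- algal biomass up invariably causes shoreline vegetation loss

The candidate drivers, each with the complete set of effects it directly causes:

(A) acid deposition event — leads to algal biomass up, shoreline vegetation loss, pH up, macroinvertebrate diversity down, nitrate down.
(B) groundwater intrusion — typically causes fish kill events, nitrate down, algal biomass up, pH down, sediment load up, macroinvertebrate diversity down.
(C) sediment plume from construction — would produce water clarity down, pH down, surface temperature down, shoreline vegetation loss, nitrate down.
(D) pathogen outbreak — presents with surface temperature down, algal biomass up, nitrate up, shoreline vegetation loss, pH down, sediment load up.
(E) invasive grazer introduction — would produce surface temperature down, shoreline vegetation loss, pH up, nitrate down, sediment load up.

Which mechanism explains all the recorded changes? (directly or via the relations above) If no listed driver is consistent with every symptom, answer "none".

Per-candidate check:
(A) acid deposition event — shoreline vegetation loss yes; nitrate down yes; pH down NO; algal biomass up yes; sediment load up NO
(B) groundwater intrusion — shoreline vegetation loss yes (via algal biomass up → shoreline vegetation loss); nitrate down yes; pH down yes; algal biomass up yes; sediment load up yes
(C) sediment plume from construction — does not account for algal biomass up, sediment load up
(D) pathogen outbreak — fails on nitrate down (predicts nitrate up, not nitrate down)
(E) invasive grazer introduction — shoreline vegetation loss yes; nitrate down yes; pH down NO; algal biomass up NO; sediment load up yes
(B) alone accounts for all the evidence.

B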